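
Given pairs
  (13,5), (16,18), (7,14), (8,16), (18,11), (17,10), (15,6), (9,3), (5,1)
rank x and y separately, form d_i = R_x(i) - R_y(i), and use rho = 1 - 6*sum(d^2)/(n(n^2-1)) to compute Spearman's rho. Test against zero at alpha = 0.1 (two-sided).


Step 1: Rank x and y separately (midranks; no ties here).
rank(x): 13->5, 16->7, 7->2, 8->3, 18->9, 17->8, 15->6, 9->4, 5->1
rank(y): 5->3, 18->9, 14->7, 16->8, 11->6, 10->5, 6->4, 3->2, 1->1
Step 2: d_i = R_x(i) - R_y(i); compute d_i^2.
  (5-3)^2=4, (7-9)^2=4, (2-7)^2=25, (3-8)^2=25, (9-6)^2=9, (8-5)^2=9, (6-4)^2=4, (4-2)^2=4, (1-1)^2=0
sum(d^2) = 84.
Step 3: rho = 1 - 6*84 / (9*(9^2 - 1)) = 1 - 504/720 = 0.300000.
Step 4: Under H0, t = rho * sqrt((n-2)/(1-rho^2)) = 0.8321 ~ t(7).
Step 5: Two-sided p-value from the t-distribution with 7 df = 0.432845.
Step 6: alpha = 0.1. fail to reject H0.

rho = 0.3000, p = 0.432845, fail to reject H0 at alpha = 0.1.


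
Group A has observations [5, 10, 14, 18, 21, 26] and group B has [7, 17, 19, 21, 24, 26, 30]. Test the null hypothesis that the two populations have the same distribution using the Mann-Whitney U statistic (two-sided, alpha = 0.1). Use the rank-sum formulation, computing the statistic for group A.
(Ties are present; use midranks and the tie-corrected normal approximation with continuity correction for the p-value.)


Step 1: Combine and sort all 13 observations; assign midranks.
sorted (value, group): (5,X), (7,Y), (10,X), (14,X), (17,Y), (18,X), (19,Y), (21,X), (21,Y), (24,Y), (26,X), (26,Y), (30,Y)
ranks: 5->1, 7->2, 10->3, 14->4, 17->5, 18->6, 19->7, 21->8.5, 21->8.5, 24->10, 26->11.5, 26->11.5, 30->13
Step 2: Rank sum for X: R1 = 1 + 3 + 4 + 6 + 8.5 + 11.5 = 34.
Step 3: U_X = R1 - n1(n1+1)/2 = 34 - 6*7/2 = 34 - 21 = 13.
       U_Y = n1*n2 - U_X = 42 - 13 = 29.
Step 4: Ties are present, so use the tie-corrected normal approximation (with continuity correction) for the p-value.
Step 5: p-value = 0.282651; compare to alpha = 0.1. fail to reject H0.

U_X = 13, p = 0.282651, fail to reject H0 at alpha = 0.1.


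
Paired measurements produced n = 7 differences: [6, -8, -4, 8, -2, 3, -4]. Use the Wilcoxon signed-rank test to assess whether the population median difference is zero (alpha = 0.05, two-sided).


Step 1: Drop any zero differences (none here) and take |d_i|.
|d| = [6, 8, 4, 8, 2, 3, 4]
Step 2: Midrank |d_i| (ties get averaged ranks).
ranks: |6|->5, |8|->6.5, |4|->3.5, |8|->6.5, |2|->1, |3|->2, |4|->3.5
Step 3: Attach original signs; sum ranks with positive sign and with negative sign.
W+ = 5 + 6.5 + 2 = 13.5
W- = 6.5 + 3.5 + 1 + 3.5 = 14.5
(Check: W+ + W- = 28 should equal n(n+1)/2 = 28.)
Step 4: Test statistic W = min(W+, W-) = 13.5.
Step 5: Ties in |d|, so use the tie-corrected normal approximation.
        E[W] = n(n+1)/4 = 7*8/4 = 14.
        Tie groups: |d|=4 (t=2), |d|=8 (t=2); sum(t^3 - t) = 12.
        Var[W] = n(n+1)(2n+1)/24 - sum(t^3-t)/48 = 840/24 - 12/48 = 34.75.
        z = (W - E[W]) / sqrt(Var[W]) = (13.5 - 14) / 5.8949 = -0.0848.
        Two-sided p = 2*Phi(z) = 0.932405.
Step 6: alpha = 0.05. fail to reject H0.

W+ = 13.5, W- = 14.5, W = min = 13.5, p = 0.932405, fail to reject H0.


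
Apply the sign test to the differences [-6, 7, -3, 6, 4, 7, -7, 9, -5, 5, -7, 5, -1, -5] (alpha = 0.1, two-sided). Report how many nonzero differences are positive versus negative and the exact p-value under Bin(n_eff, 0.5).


Step 1: Discard zero differences. Original n = 14; n_eff = number of nonzero differences = 14.
Nonzero differences (with sign): -6, +7, -3, +6, +4, +7, -7, +9, -5, +5, -7, +5, -1, -5
Step 2: Count signs: positive = 7, negative = 7.
Step 3: Under H0: P(positive) = 0.5, so the number of positives S ~ Bin(14, 0.5).
Step 4: Two-sided exact p-value = sum of Bin(14,0.5) probabilities at or below the observed probability = 1.000000.
Step 5: alpha = 0.1. fail to reject H0.

n_eff = 14, pos = 7, neg = 7, p = 1.000000, fail to reject H0.


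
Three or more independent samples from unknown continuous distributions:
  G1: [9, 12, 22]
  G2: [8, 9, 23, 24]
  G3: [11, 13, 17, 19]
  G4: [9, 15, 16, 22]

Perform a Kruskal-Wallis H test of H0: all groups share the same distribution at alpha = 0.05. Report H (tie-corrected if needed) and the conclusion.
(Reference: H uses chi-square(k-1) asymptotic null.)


Step 1: Combine all N = 15 observations and assign midranks.
sorted (value, group, rank): (8,G2,1), (9,G1,3), (9,G2,3), (9,G4,3), (11,G3,5), (12,G1,6), (13,G3,7), (15,G4,8), (16,G4,9), (17,G3,10), (19,G3,11), (22,G1,12.5), (22,G4,12.5), (23,G2,14), (24,G2,15)
Step 2: Sum ranks within each group.
R_1 = 21.5 (n_1 = 3)
R_2 = 33 (n_2 = 4)
R_3 = 33 (n_3 = 4)
R_4 = 32.5 (n_4 = 4)
Step 3: H = 12/(N(N+1)) * sum(R_i^2/n_i) - 3(N+1)
     = 12/(15*16) * (21.5^2/3 + 33^2/4 + 33^2/4 + 32.5^2/4) - 3*16
     = 0.050000 * 962.646 - 48
     = 0.132292.
Step 4: Ties present; correction factor C = 1 - 30/(15^3 - 15) = 0.991071. Corrected H = 0.132292 / 0.991071 = 0.133483.
Step 5: Under H0, H ~ chi^2(3); p-value = 0.987537.
Step 6: alpha = 0.05. fail to reject H0.

H = 0.1335, df = 3, p = 0.987537, fail to reject H0.


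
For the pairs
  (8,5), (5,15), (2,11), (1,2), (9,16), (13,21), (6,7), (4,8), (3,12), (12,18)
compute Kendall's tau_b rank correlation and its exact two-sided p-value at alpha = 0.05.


Step 1: Enumerate the 45 unordered pairs (i,j) with i<j and classify each by sign(x_j-x_i) * sign(y_j-y_i).
  (1,2):dx=-3,dy=+10->D; (1,3):dx=-6,dy=+6->D; (1,4):dx=-7,dy=-3->C; (1,5):dx=+1,dy=+11->C
  (1,6):dx=+5,dy=+16->C; (1,7):dx=-2,dy=+2->D; (1,8):dx=-4,dy=+3->D; (1,9):dx=-5,dy=+7->D
  (1,10):dx=+4,dy=+13->C; (2,3):dx=-3,dy=-4->C; (2,4):dx=-4,dy=-13->C; (2,5):dx=+4,dy=+1->C
  (2,6):dx=+8,dy=+6->C; (2,7):dx=+1,dy=-8->D; (2,8):dx=-1,dy=-7->C; (2,9):dx=-2,dy=-3->C
  (2,10):dx=+7,dy=+3->C; (3,4):dx=-1,dy=-9->C; (3,5):dx=+7,dy=+5->C; (3,6):dx=+11,dy=+10->C
  (3,7):dx=+4,dy=-4->D; (3,8):dx=+2,dy=-3->D; (3,9):dx=+1,dy=+1->C; (3,10):dx=+10,dy=+7->C
  (4,5):dx=+8,dy=+14->C; (4,6):dx=+12,dy=+19->C; (4,7):dx=+5,dy=+5->C; (4,8):dx=+3,dy=+6->C
  (4,9):dx=+2,dy=+10->C; (4,10):dx=+11,dy=+16->C; (5,6):dx=+4,dy=+5->C; (5,7):dx=-3,dy=-9->C
  (5,8):dx=-5,dy=-8->C; (5,9):dx=-6,dy=-4->C; (5,10):dx=+3,dy=+2->C; (6,7):dx=-7,dy=-14->C
  (6,8):dx=-9,dy=-13->C; (6,9):dx=-10,dy=-9->C; (6,10):dx=-1,dy=-3->C; (7,8):dx=-2,dy=+1->D
  (7,9):dx=-3,dy=+5->D; (7,10):dx=+6,dy=+11->C; (8,9):dx=-1,dy=+4->D; (8,10):dx=+8,dy=+10->C
  (9,10):dx=+9,dy=+6->C
Step 2: C = 34, D = 11, total pairs = 45.
Step 3: tau = (C - D)/(n(n-1)/2) = (34 - 11)/45 = 0.511111.
Step 4: Exact two-sided p-value (enumerate n! = 3628800 permutations of y under H0): p = 0.046623.
Step 5: alpha = 0.05. reject H0.

tau_b = 0.5111 (C=34, D=11), p = 0.046623, reject H0.


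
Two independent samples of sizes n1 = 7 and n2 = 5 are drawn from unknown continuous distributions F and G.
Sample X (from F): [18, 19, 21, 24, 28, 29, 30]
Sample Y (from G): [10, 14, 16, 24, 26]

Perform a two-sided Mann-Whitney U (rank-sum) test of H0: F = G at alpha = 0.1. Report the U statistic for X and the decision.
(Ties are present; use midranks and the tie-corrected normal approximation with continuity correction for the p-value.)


Step 1: Combine and sort all 12 observations; assign midranks.
sorted (value, group): (10,Y), (14,Y), (16,Y), (18,X), (19,X), (21,X), (24,X), (24,Y), (26,Y), (28,X), (29,X), (30,X)
ranks: 10->1, 14->2, 16->3, 18->4, 19->5, 21->6, 24->7.5, 24->7.5, 26->9, 28->10, 29->11, 30->12
Step 2: Rank sum for X: R1 = 4 + 5 + 6 + 7.5 + 10 + 11 + 12 = 55.5.
Step 3: U_X = R1 - n1(n1+1)/2 = 55.5 - 7*8/2 = 55.5 - 28 = 27.5.
       U_Y = n1*n2 - U_X = 35 - 27.5 = 7.5.
Step 4: Ties are present, so use the tie-corrected normal approximation (with continuity correction) for the p-value.
Step 5: p-value = 0.122225; compare to alpha = 0.1. fail to reject H0.

U_X = 27.5, p = 0.122225, fail to reject H0 at alpha = 0.1.


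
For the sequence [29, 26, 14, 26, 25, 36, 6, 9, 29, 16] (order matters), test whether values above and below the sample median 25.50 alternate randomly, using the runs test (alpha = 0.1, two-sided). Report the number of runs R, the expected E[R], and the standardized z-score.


Step 1: Compute median = 25.50; label A = above, B = below.
Labels in order: AABABABBAB  (n_A = 5, n_B = 5)
Step 2: Count runs R = 8.
Step 3: Under H0 (random ordering), E[R] = 2*n_A*n_B/(n_A+n_B) + 1 = 2*5*5/10 + 1 = 6.0000.
        Var[R] = 2*n_A*n_B*(2*n_A*n_B - n_A - n_B) / ((n_A+n_B)^2 * (n_A+n_B-1)) = 2000/900 = 2.2222.
        SD[R] = 1.4907.
Step 4: Continuity-corrected z = (R - 0.5 - E[R]) / SD[R] = (8 - 0.5 - 6.0000) / 1.4907 = 1.0062.
Step 5: Two-sided p-value via normal approximation = 2*(1 - Phi(|z|)) = 0.314305.
Step 6: alpha = 0.1. fail to reject H0.

R = 8, z = 1.0062, p = 0.314305, fail to reject H0.


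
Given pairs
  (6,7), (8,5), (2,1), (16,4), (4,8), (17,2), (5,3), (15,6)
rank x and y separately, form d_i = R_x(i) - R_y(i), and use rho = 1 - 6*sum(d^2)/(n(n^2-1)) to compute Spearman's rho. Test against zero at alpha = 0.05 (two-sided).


Step 1: Rank x and y separately (midranks; no ties here).
rank(x): 6->4, 8->5, 2->1, 16->7, 4->2, 17->8, 5->3, 15->6
rank(y): 7->7, 5->5, 1->1, 4->4, 8->8, 2->2, 3->3, 6->6
Step 2: d_i = R_x(i) - R_y(i); compute d_i^2.
  (4-7)^2=9, (5-5)^2=0, (1-1)^2=0, (7-4)^2=9, (2-8)^2=36, (8-2)^2=36, (3-3)^2=0, (6-6)^2=0
sum(d^2) = 90.
Step 3: rho = 1 - 6*90 / (8*(8^2 - 1)) = 1 - 540/504 = -0.071429.
Step 4: Under H0, t = rho * sqrt((n-2)/(1-rho^2)) = -0.1754 ~ t(6).
Step 5: Two-sided p-value from the t-distribution with 6 df = 0.866526.
Step 6: alpha = 0.05. fail to reject H0.

rho = -0.0714, p = 0.866526, fail to reject H0 at alpha = 0.05.


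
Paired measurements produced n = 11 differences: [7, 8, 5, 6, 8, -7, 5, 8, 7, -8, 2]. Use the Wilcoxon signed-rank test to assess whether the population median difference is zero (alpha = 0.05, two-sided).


Step 1: Drop any zero differences (none here) and take |d_i|.
|d| = [7, 8, 5, 6, 8, 7, 5, 8, 7, 8, 2]
Step 2: Midrank |d_i| (ties get averaged ranks).
ranks: |7|->6, |8|->9.5, |5|->2.5, |6|->4, |8|->9.5, |7|->6, |5|->2.5, |8|->9.5, |7|->6, |8|->9.5, |2|->1
Step 3: Attach original signs; sum ranks with positive sign and with negative sign.
W+ = 6 + 9.5 + 2.5 + 4 + 9.5 + 2.5 + 9.5 + 6 + 1 = 50.5
W- = 6 + 9.5 = 15.5
(Check: W+ + W- = 66 should equal n(n+1)/2 = 66.)
Step 4: Test statistic W = min(W+, W-) = 15.5.
Step 5: Ties in |d|, so use the tie-corrected normal approximation.
        E[W] = n(n+1)/4 = 11*12/4 = 33.
        Tie groups: |d|=5 (t=2), |d|=7 (t=3), |d|=8 (t=4); sum(t^3 - t) = 90.
        Var[W] = n(n+1)(2n+1)/24 - sum(t^3-t)/48 = 3036/24 - 90/48 = 124.625.
        z = (W - E[W]) / sqrt(Var[W]) = (15.5 - 33) / 11.1636 = -1.5676.
        Two-sided p = 2*Phi(z) = 0.116974.
Step 6: alpha = 0.05. fail to reject H0.

W+ = 50.5, W- = 15.5, W = min = 15.5, p = 0.116974, fail to reject H0.


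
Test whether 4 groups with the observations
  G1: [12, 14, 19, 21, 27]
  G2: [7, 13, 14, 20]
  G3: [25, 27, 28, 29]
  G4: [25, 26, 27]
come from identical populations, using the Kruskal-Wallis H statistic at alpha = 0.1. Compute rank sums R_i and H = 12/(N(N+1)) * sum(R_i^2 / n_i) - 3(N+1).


Step 1: Combine all N = 16 observations and assign midranks.
sorted (value, group, rank): (7,G2,1), (12,G1,2), (13,G2,3), (14,G1,4.5), (14,G2,4.5), (19,G1,6), (20,G2,7), (21,G1,8), (25,G3,9.5), (25,G4,9.5), (26,G4,11), (27,G1,13), (27,G3,13), (27,G4,13), (28,G3,15), (29,G3,16)
Step 2: Sum ranks within each group.
R_1 = 33.5 (n_1 = 5)
R_2 = 15.5 (n_2 = 4)
R_3 = 53.5 (n_3 = 4)
R_4 = 33.5 (n_4 = 3)
Step 3: H = 12/(N(N+1)) * sum(R_i^2/n_i) - 3(N+1)
     = 12/(16*17) * (33.5^2/5 + 15.5^2/4 + 53.5^2/4 + 33.5^2/3) - 3*17
     = 0.044118 * 1374.16 - 51
     = 9.624632.
Step 4: Ties present; correction factor C = 1 - 36/(16^3 - 16) = 0.991176. Corrected H = 9.624632 / 0.991176 = 9.710312.
Step 5: Under H0, H ~ chi^2(3); p-value = 0.021196.
Step 6: alpha = 0.1. reject H0.

H = 9.7103, df = 3, p = 0.021196, reject H0.


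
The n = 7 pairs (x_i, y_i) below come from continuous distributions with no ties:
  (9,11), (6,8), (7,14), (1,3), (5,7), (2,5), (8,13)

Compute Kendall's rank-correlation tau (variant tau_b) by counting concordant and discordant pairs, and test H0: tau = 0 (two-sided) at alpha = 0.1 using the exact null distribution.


Step 1: Enumerate the 21 unordered pairs (i,j) with i<j and classify each by sign(x_j-x_i) * sign(y_j-y_i).
  (1,2):dx=-3,dy=-3->C; (1,3):dx=-2,dy=+3->D; (1,4):dx=-8,dy=-8->C; (1,5):dx=-4,dy=-4->C
  (1,6):dx=-7,dy=-6->C; (1,7):dx=-1,dy=+2->D; (2,3):dx=+1,dy=+6->C; (2,4):dx=-5,dy=-5->C
  (2,5):dx=-1,dy=-1->C; (2,6):dx=-4,dy=-3->C; (2,7):dx=+2,dy=+5->C; (3,4):dx=-6,dy=-11->C
  (3,5):dx=-2,dy=-7->C; (3,6):dx=-5,dy=-9->C; (3,7):dx=+1,dy=-1->D; (4,5):dx=+4,dy=+4->C
  (4,6):dx=+1,dy=+2->C; (4,7):dx=+7,dy=+10->C; (5,6):dx=-3,dy=-2->C; (5,7):dx=+3,dy=+6->C
  (6,7):dx=+6,dy=+8->C
Step 2: C = 18, D = 3, total pairs = 21.
Step 3: tau = (C - D)/(n(n-1)/2) = (18 - 3)/21 = 0.714286.
Step 4: Exact two-sided p-value (enumerate n! = 5040 permutations of y under H0): p = 0.030159.
Step 5: alpha = 0.1. reject H0.

tau_b = 0.7143 (C=18, D=3), p = 0.030159, reject H0.


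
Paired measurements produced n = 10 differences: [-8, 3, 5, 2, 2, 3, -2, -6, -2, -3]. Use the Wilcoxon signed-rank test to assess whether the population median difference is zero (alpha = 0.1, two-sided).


Step 1: Drop any zero differences (none here) and take |d_i|.
|d| = [8, 3, 5, 2, 2, 3, 2, 6, 2, 3]
Step 2: Midrank |d_i| (ties get averaged ranks).
ranks: |8|->10, |3|->6, |5|->8, |2|->2.5, |2|->2.5, |3|->6, |2|->2.5, |6|->9, |2|->2.5, |3|->6
Step 3: Attach original signs; sum ranks with positive sign and with negative sign.
W+ = 6 + 8 + 2.5 + 2.5 + 6 = 25
W- = 10 + 2.5 + 9 + 2.5 + 6 = 30
(Check: W+ + W- = 55 should equal n(n+1)/2 = 55.)
Step 4: Test statistic W = min(W+, W-) = 25.
Step 5: Ties in |d|, so use the tie-corrected normal approximation.
        E[W] = n(n+1)/4 = 10*11/4 = 27.5.
        Tie groups: |d|=2 (t=4), |d|=3 (t=3); sum(t^3 - t) = 84.
        Var[W] = n(n+1)(2n+1)/24 - sum(t^3-t)/48 = 2310/24 - 84/48 = 94.5.
        z = (W - E[W]) / sqrt(Var[W]) = (25 - 27.5) / 9.7211 = -0.2572.
        Two-sided p = 2*Phi(z) = 0.797046.
Step 6: alpha = 0.1. fail to reject H0.

W+ = 25, W- = 30, W = min = 25, p = 0.797046, fail to reject H0.


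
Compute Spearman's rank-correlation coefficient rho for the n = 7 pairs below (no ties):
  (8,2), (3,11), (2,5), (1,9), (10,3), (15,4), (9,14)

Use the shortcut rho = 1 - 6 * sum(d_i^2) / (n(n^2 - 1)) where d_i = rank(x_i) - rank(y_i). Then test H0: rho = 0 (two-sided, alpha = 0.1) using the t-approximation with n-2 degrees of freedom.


Step 1: Rank x and y separately (midranks; no ties here).
rank(x): 8->4, 3->3, 2->2, 1->1, 10->6, 15->7, 9->5
rank(y): 2->1, 11->6, 5->4, 9->5, 3->2, 4->3, 14->7
Step 2: d_i = R_x(i) - R_y(i); compute d_i^2.
  (4-1)^2=9, (3-6)^2=9, (2-4)^2=4, (1-5)^2=16, (6-2)^2=16, (7-3)^2=16, (5-7)^2=4
sum(d^2) = 74.
Step 3: rho = 1 - 6*74 / (7*(7^2 - 1)) = 1 - 444/336 = -0.321429.
Step 4: Under H0, t = rho * sqrt((n-2)/(1-rho^2)) = -0.7590 ~ t(5).
Step 5: Two-sided p-value from the t-distribution with 5 df = 0.482072.
Step 6: alpha = 0.1. fail to reject H0.

rho = -0.3214, p = 0.482072, fail to reject H0 at alpha = 0.1.


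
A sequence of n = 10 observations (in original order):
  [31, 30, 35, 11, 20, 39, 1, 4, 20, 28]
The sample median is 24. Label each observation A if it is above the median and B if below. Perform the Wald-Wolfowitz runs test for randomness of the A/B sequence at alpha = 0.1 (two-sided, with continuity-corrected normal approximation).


Step 1: Compute median = 24; label A = above, B = below.
Labels in order: AAABBABBBA  (n_A = 5, n_B = 5)
Step 2: Count runs R = 5.
Step 3: Under H0 (random ordering), E[R] = 2*n_A*n_B/(n_A+n_B) + 1 = 2*5*5/10 + 1 = 6.0000.
        Var[R] = 2*n_A*n_B*(2*n_A*n_B - n_A - n_B) / ((n_A+n_B)^2 * (n_A+n_B-1)) = 2000/900 = 2.2222.
        SD[R] = 1.4907.
Step 4: Continuity-corrected z = (R + 0.5 - E[R]) / SD[R] = (5 + 0.5 - 6.0000) / 1.4907 = -0.3354.
Step 5: Two-sided p-value via normal approximation = 2*(1 - Phi(|z|)) = 0.737316.
Step 6: alpha = 0.1. fail to reject H0.

R = 5, z = -0.3354, p = 0.737316, fail to reject H0.


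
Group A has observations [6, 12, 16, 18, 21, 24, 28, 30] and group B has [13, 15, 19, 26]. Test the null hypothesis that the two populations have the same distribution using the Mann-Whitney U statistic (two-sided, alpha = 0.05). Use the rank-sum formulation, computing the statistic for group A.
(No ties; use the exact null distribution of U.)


Step 1: Combine and sort all 12 observations; assign midranks.
sorted (value, group): (6,X), (12,X), (13,Y), (15,Y), (16,X), (18,X), (19,Y), (21,X), (24,X), (26,Y), (28,X), (30,X)
ranks: 6->1, 12->2, 13->3, 15->4, 16->5, 18->6, 19->7, 21->8, 24->9, 26->10, 28->11, 30->12
Step 2: Rank sum for X: R1 = 1 + 2 + 5 + 6 + 8 + 9 + 11 + 12 = 54.
Step 3: U_X = R1 - n1(n1+1)/2 = 54 - 8*9/2 = 54 - 36 = 18.
       U_Y = n1*n2 - U_X = 32 - 18 = 14.
Step 4: No ties, so the exact null distribution of U (based on enumerating the C(12,8) = 495 equally likely rank assignments) gives the two-sided p-value.
Step 5: p-value = 0.808081; compare to alpha = 0.05. fail to reject H0.

U_X = 18, p = 0.808081, fail to reject H0 at alpha = 0.05.


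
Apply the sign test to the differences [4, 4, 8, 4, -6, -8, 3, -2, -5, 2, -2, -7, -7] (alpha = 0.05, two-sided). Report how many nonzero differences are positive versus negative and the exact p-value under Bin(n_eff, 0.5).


Step 1: Discard zero differences. Original n = 13; n_eff = number of nonzero differences = 13.
Nonzero differences (with sign): +4, +4, +8, +4, -6, -8, +3, -2, -5, +2, -2, -7, -7
Step 2: Count signs: positive = 6, negative = 7.
Step 3: Under H0: P(positive) = 0.5, so the number of positives S ~ Bin(13, 0.5).
Step 4: Two-sided exact p-value = sum of Bin(13,0.5) probabilities at or below the observed probability = 1.000000.
Step 5: alpha = 0.05. fail to reject H0.

n_eff = 13, pos = 6, neg = 7, p = 1.000000, fail to reject H0.


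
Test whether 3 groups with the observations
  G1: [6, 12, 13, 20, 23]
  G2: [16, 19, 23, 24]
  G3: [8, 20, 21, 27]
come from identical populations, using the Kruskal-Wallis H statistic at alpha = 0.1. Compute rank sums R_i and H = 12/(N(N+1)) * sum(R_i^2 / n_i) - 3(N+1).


Step 1: Combine all N = 13 observations and assign midranks.
sorted (value, group, rank): (6,G1,1), (8,G3,2), (12,G1,3), (13,G1,4), (16,G2,5), (19,G2,6), (20,G1,7.5), (20,G3,7.5), (21,G3,9), (23,G1,10.5), (23,G2,10.5), (24,G2,12), (27,G3,13)
Step 2: Sum ranks within each group.
R_1 = 26 (n_1 = 5)
R_2 = 33.5 (n_2 = 4)
R_3 = 31.5 (n_3 = 4)
Step 3: H = 12/(N(N+1)) * sum(R_i^2/n_i) - 3(N+1)
     = 12/(13*14) * (26^2/5 + 33.5^2/4 + 31.5^2/4) - 3*14
     = 0.065934 * 663.825 - 42
     = 1.768681.
Step 4: Ties present; correction factor C = 1 - 12/(13^3 - 13) = 0.994505. Corrected H = 1.768681 / 0.994505 = 1.778453.
Step 5: Under H0, H ~ chi^2(2); p-value = 0.410974.
Step 6: alpha = 0.1. fail to reject H0.

H = 1.7785, df = 2, p = 0.410974, fail to reject H0.


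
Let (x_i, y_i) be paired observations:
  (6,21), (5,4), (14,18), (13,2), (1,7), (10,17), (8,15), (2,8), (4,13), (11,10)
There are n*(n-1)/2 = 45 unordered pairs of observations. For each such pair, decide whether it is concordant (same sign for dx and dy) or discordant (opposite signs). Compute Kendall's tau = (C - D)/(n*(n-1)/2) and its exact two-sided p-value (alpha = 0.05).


Step 1: Enumerate the 45 unordered pairs (i,j) with i<j and classify each by sign(x_j-x_i) * sign(y_j-y_i).
  (1,2):dx=-1,dy=-17->C; (1,3):dx=+8,dy=-3->D; (1,4):dx=+7,dy=-19->D; (1,5):dx=-5,dy=-14->C
  (1,6):dx=+4,dy=-4->D; (1,7):dx=+2,dy=-6->D; (1,8):dx=-4,dy=-13->C; (1,9):dx=-2,dy=-8->C
  (1,10):dx=+5,dy=-11->D; (2,3):dx=+9,dy=+14->C; (2,4):dx=+8,dy=-2->D; (2,5):dx=-4,dy=+3->D
  (2,6):dx=+5,dy=+13->C; (2,7):dx=+3,dy=+11->C; (2,8):dx=-3,dy=+4->D; (2,9):dx=-1,dy=+9->D
  (2,10):dx=+6,dy=+6->C; (3,4):dx=-1,dy=-16->C; (3,5):dx=-13,dy=-11->C; (3,6):dx=-4,dy=-1->C
  (3,7):dx=-6,dy=-3->C; (3,8):dx=-12,dy=-10->C; (3,9):dx=-10,dy=-5->C; (3,10):dx=-3,dy=-8->C
  (4,5):dx=-12,dy=+5->D; (4,6):dx=-3,dy=+15->D; (4,7):dx=-5,dy=+13->D; (4,8):dx=-11,dy=+6->D
  (4,9):dx=-9,dy=+11->D; (4,10):dx=-2,dy=+8->D; (5,6):dx=+9,dy=+10->C; (5,7):dx=+7,dy=+8->C
  (5,8):dx=+1,dy=+1->C; (5,9):dx=+3,dy=+6->C; (5,10):dx=+10,dy=+3->C; (6,7):dx=-2,dy=-2->C
  (6,8):dx=-8,dy=-9->C; (6,9):dx=-6,dy=-4->C; (6,10):dx=+1,dy=-7->D; (7,8):dx=-6,dy=-7->C
  (7,9):dx=-4,dy=-2->C; (7,10):dx=+3,dy=-5->D; (8,9):dx=+2,dy=+5->C; (8,10):dx=+9,dy=+2->C
  (9,10):dx=+7,dy=-3->D
Step 2: C = 27, D = 18, total pairs = 45.
Step 3: tau = (C - D)/(n(n-1)/2) = (27 - 18)/45 = 0.200000.
Step 4: Exact two-sided p-value (enumerate n! = 3628800 permutations of y under H0): p = 0.484313.
Step 5: alpha = 0.05. fail to reject H0.

tau_b = 0.2000 (C=27, D=18), p = 0.484313, fail to reject H0.


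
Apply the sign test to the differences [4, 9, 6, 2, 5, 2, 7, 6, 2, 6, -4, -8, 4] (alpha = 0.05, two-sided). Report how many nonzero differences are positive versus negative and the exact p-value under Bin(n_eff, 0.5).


Step 1: Discard zero differences. Original n = 13; n_eff = number of nonzero differences = 13.
Nonzero differences (with sign): +4, +9, +6, +2, +5, +2, +7, +6, +2, +6, -4, -8, +4
Step 2: Count signs: positive = 11, negative = 2.
Step 3: Under H0: P(positive) = 0.5, so the number of positives S ~ Bin(13, 0.5).
Step 4: Two-sided exact p-value = sum of Bin(13,0.5) probabilities at or below the observed probability = 0.022461.
Step 5: alpha = 0.05. reject H0.

n_eff = 13, pos = 11, neg = 2, p = 0.022461, reject H0.


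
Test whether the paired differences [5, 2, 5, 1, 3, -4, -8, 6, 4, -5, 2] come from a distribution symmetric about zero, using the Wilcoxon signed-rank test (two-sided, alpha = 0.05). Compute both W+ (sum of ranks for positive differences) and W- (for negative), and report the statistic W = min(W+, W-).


Step 1: Drop any zero differences (none here) and take |d_i|.
|d| = [5, 2, 5, 1, 3, 4, 8, 6, 4, 5, 2]
Step 2: Midrank |d_i| (ties get averaged ranks).
ranks: |5|->8, |2|->2.5, |5|->8, |1|->1, |3|->4, |4|->5.5, |8|->11, |6|->10, |4|->5.5, |5|->8, |2|->2.5
Step 3: Attach original signs; sum ranks with positive sign and with negative sign.
W+ = 8 + 2.5 + 8 + 1 + 4 + 10 + 5.5 + 2.5 = 41.5
W- = 5.5 + 11 + 8 = 24.5
(Check: W+ + W- = 66 should equal n(n+1)/2 = 66.)
Step 4: Test statistic W = min(W+, W-) = 24.5.
Step 5: Ties in |d|, so use the tie-corrected normal approximation.
        E[W] = n(n+1)/4 = 11*12/4 = 33.
        Tie groups: |d|=2 (t=2), |d|=4 (t=2), |d|=5 (t=3); sum(t^3 - t) = 36.
        Var[W] = n(n+1)(2n+1)/24 - sum(t^3-t)/48 = 3036/24 - 36/48 = 125.75.
        z = (W - E[W]) / sqrt(Var[W]) = (24.5 - 33) / 11.2138 = -0.7580.
        Two-sided p = 2*Phi(z) = 0.448455.
Step 6: alpha = 0.05. fail to reject H0.

W+ = 41.5, W- = 24.5, W = min = 24.5, p = 0.448455, fail to reject H0.


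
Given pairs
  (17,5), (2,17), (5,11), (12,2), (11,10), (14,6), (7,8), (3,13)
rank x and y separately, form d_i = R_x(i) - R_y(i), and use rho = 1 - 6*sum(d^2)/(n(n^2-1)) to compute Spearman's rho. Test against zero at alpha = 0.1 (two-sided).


Step 1: Rank x and y separately (midranks; no ties here).
rank(x): 17->8, 2->1, 5->3, 12->6, 11->5, 14->7, 7->4, 3->2
rank(y): 5->2, 17->8, 11->6, 2->1, 10->5, 6->3, 8->4, 13->7
Step 2: d_i = R_x(i) - R_y(i); compute d_i^2.
  (8-2)^2=36, (1-8)^2=49, (3-6)^2=9, (6-1)^2=25, (5-5)^2=0, (7-3)^2=16, (4-4)^2=0, (2-7)^2=25
sum(d^2) = 160.
Step 3: rho = 1 - 6*160 / (8*(8^2 - 1)) = 1 - 960/504 = -0.904762.
Step 4: Under H0, t = rho * sqrt((n-2)/(1-rho^2)) = -5.2034 ~ t(6).
Step 5: Two-sided p-value from the t-distribution with 6 df = 0.002008.
Step 6: alpha = 0.1. reject H0.

rho = -0.9048, p = 0.002008, reject H0 at alpha = 0.1.


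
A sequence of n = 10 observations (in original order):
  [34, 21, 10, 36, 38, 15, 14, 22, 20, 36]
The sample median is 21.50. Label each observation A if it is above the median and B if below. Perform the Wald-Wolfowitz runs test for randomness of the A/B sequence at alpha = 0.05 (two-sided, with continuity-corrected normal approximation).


Step 1: Compute median = 21.50; label A = above, B = below.
Labels in order: ABBAABBABA  (n_A = 5, n_B = 5)
Step 2: Count runs R = 7.
Step 3: Under H0 (random ordering), E[R] = 2*n_A*n_B/(n_A+n_B) + 1 = 2*5*5/10 + 1 = 6.0000.
        Var[R] = 2*n_A*n_B*(2*n_A*n_B - n_A - n_B) / ((n_A+n_B)^2 * (n_A+n_B-1)) = 2000/900 = 2.2222.
        SD[R] = 1.4907.
Step 4: Continuity-corrected z = (R - 0.5 - E[R]) / SD[R] = (7 - 0.5 - 6.0000) / 1.4907 = 0.3354.
Step 5: Two-sided p-value via normal approximation = 2*(1 - Phi(|z|)) = 0.737316.
Step 6: alpha = 0.05. fail to reject H0.

R = 7, z = 0.3354, p = 0.737316, fail to reject H0.


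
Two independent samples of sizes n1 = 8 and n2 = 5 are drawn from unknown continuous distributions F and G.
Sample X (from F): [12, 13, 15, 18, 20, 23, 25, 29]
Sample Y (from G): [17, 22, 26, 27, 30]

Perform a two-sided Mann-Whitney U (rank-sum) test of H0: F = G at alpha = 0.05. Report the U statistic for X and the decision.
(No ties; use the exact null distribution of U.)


Step 1: Combine and sort all 13 observations; assign midranks.
sorted (value, group): (12,X), (13,X), (15,X), (17,Y), (18,X), (20,X), (22,Y), (23,X), (25,X), (26,Y), (27,Y), (29,X), (30,Y)
ranks: 12->1, 13->2, 15->3, 17->4, 18->5, 20->6, 22->7, 23->8, 25->9, 26->10, 27->11, 29->12, 30->13
Step 2: Rank sum for X: R1 = 1 + 2 + 3 + 5 + 6 + 8 + 9 + 12 = 46.
Step 3: U_X = R1 - n1(n1+1)/2 = 46 - 8*9/2 = 46 - 36 = 10.
       U_Y = n1*n2 - U_X = 40 - 10 = 30.
Step 4: No ties, so the exact null distribution of U (based on enumerating the C(13,8) = 1287 equally likely rank assignments) gives the two-sided p-value.
Step 5: p-value = 0.170940; compare to alpha = 0.05. fail to reject H0.

U_X = 10, p = 0.170940, fail to reject H0 at alpha = 0.05.


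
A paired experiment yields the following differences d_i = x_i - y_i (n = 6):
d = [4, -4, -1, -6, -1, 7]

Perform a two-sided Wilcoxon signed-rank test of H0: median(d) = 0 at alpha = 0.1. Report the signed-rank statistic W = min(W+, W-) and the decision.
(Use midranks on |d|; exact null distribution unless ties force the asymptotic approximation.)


Step 1: Drop any zero differences (none here) and take |d_i|.
|d| = [4, 4, 1, 6, 1, 7]
Step 2: Midrank |d_i| (ties get averaged ranks).
ranks: |4|->3.5, |4|->3.5, |1|->1.5, |6|->5, |1|->1.5, |7|->6
Step 3: Attach original signs; sum ranks with positive sign and with negative sign.
W+ = 3.5 + 6 = 9.5
W- = 3.5 + 1.5 + 5 + 1.5 = 11.5
(Check: W+ + W- = 21 should equal n(n+1)/2 = 21.)
Step 4: Test statistic W = min(W+, W-) = 9.5.
Step 5: Ties in |d|, so use the tie-corrected normal approximation.
        E[W] = n(n+1)/4 = 6*7/4 = 10.5.
        Tie groups: |d|=1 (t=2), |d|=4 (t=2); sum(t^3 - t) = 12.
        Var[W] = n(n+1)(2n+1)/24 - sum(t^3-t)/48 = 546/24 - 12/48 = 22.5.
        z = (W - E[W]) / sqrt(Var[W]) = (9.5 - 10.5) / 4.7434 = -0.2108.
        Two-sided p = 2*Phi(z) = 0.833029.
Step 6: alpha = 0.1. fail to reject H0.

W+ = 9.5, W- = 11.5, W = min = 9.5, p = 0.833029, fail to reject H0.


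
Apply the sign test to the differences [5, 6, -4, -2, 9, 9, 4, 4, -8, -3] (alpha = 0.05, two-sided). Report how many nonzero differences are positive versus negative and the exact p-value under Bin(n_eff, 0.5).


Step 1: Discard zero differences. Original n = 10; n_eff = number of nonzero differences = 10.
Nonzero differences (with sign): +5, +6, -4, -2, +9, +9, +4, +4, -8, -3
Step 2: Count signs: positive = 6, negative = 4.
Step 3: Under H0: P(positive) = 0.5, so the number of positives S ~ Bin(10, 0.5).
Step 4: Two-sided exact p-value = sum of Bin(10,0.5) probabilities at or below the observed probability = 0.753906.
Step 5: alpha = 0.05. fail to reject H0.

n_eff = 10, pos = 6, neg = 4, p = 0.753906, fail to reject H0.


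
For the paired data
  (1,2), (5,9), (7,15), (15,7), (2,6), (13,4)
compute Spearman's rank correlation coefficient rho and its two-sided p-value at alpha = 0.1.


Step 1: Rank x and y separately (midranks; no ties here).
rank(x): 1->1, 5->3, 7->4, 15->6, 2->2, 13->5
rank(y): 2->1, 9->5, 15->6, 7->4, 6->3, 4->2
Step 2: d_i = R_x(i) - R_y(i); compute d_i^2.
  (1-1)^2=0, (3-5)^2=4, (4-6)^2=4, (6-4)^2=4, (2-3)^2=1, (5-2)^2=9
sum(d^2) = 22.
Step 3: rho = 1 - 6*22 / (6*(6^2 - 1)) = 1 - 132/210 = 0.371429.
Step 4: Under H0, t = rho * sqrt((n-2)/(1-rho^2)) = 0.8001 ~ t(4).
Step 5: Two-sided p-value from the t-distribution with 4 df = 0.468478.
Step 6: alpha = 0.1. fail to reject H0.

rho = 0.3714, p = 0.468478, fail to reject H0 at alpha = 0.1.


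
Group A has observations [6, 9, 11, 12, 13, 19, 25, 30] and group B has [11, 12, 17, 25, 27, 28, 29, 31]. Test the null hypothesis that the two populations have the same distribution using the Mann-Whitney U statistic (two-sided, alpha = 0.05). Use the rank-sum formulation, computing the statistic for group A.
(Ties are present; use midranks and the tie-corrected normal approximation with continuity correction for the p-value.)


Step 1: Combine and sort all 16 observations; assign midranks.
sorted (value, group): (6,X), (9,X), (11,X), (11,Y), (12,X), (12,Y), (13,X), (17,Y), (19,X), (25,X), (25,Y), (27,Y), (28,Y), (29,Y), (30,X), (31,Y)
ranks: 6->1, 9->2, 11->3.5, 11->3.5, 12->5.5, 12->5.5, 13->7, 17->8, 19->9, 25->10.5, 25->10.5, 27->12, 28->13, 29->14, 30->15, 31->16
Step 2: Rank sum for X: R1 = 1 + 2 + 3.5 + 5.5 + 7 + 9 + 10.5 + 15 = 53.5.
Step 3: U_X = R1 - n1(n1+1)/2 = 53.5 - 8*9/2 = 53.5 - 36 = 17.5.
       U_Y = n1*n2 - U_X = 64 - 17.5 = 46.5.
Step 4: Ties are present, so use the tie-corrected normal approximation (with continuity correction) for the p-value.
Step 5: p-value = 0.140603; compare to alpha = 0.05. fail to reject H0.

U_X = 17.5, p = 0.140603, fail to reject H0 at alpha = 0.05.


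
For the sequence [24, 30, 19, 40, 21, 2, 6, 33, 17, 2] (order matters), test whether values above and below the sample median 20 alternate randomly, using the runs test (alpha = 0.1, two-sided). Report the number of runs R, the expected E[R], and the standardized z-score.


Step 1: Compute median = 20; label A = above, B = below.
Labels in order: AABAABBABB  (n_A = 5, n_B = 5)
Step 2: Count runs R = 6.
Step 3: Under H0 (random ordering), E[R] = 2*n_A*n_B/(n_A+n_B) + 1 = 2*5*5/10 + 1 = 6.0000.
        Var[R] = 2*n_A*n_B*(2*n_A*n_B - n_A - n_B) / ((n_A+n_B)^2 * (n_A+n_B-1)) = 2000/900 = 2.2222.
        SD[R] = 1.4907.
Step 4: R = E[R], so z = 0 with no continuity correction.
Step 5: Two-sided p-value via normal approximation = 2*(1 - Phi(|z|)) = 1.000000.
Step 6: alpha = 0.1. fail to reject H0.

R = 6, z = 0.0000, p = 1.000000, fail to reject H0.


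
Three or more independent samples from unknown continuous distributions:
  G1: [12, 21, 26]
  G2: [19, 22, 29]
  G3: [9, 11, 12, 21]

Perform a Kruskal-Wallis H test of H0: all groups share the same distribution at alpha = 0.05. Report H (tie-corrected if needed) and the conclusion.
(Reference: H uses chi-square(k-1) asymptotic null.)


Step 1: Combine all N = 10 observations and assign midranks.
sorted (value, group, rank): (9,G3,1), (11,G3,2), (12,G1,3.5), (12,G3,3.5), (19,G2,5), (21,G1,6.5), (21,G3,6.5), (22,G2,8), (26,G1,9), (29,G2,10)
Step 2: Sum ranks within each group.
R_1 = 19 (n_1 = 3)
R_2 = 23 (n_2 = 3)
R_3 = 13 (n_3 = 4)
Step 3: H = 12/(N(N+1)) * sum(R_i^2/n_i) - 3(N+1)
     = 12/(10*11) * (19^2/3 + 23^2/3 + 13^2/4) - 3*11
     = 0.109091 * 338.917 - 33
     = 3.972727.
Step 4: Ties present; correction factor C = 1 - 12/(10^3 - 10) = 0.987879. Corrected H = 3.972727 / 0.987879 = 4.021472.
Step 5: Under H0, H ~ chi^2(2); p-value = 0.133890.
Step 6: alpha = 0.05. fail to reject H0.

H = 4.0215, df = 2, p = 0.133890, fail to reject H0.


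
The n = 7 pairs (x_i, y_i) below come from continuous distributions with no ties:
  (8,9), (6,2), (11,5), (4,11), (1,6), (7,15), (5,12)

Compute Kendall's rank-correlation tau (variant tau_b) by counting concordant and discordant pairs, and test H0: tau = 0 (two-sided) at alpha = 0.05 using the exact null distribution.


Step 1: Enumerate the 21 unordered pairs (i,j) with i<j and classify each by sign(x_j-x_i) * sign(y_j-y_i).
  (1,2):dx=-2,dy=-7->C; (1,3):dx=+3,dy=-4->D; (1,4):dx=-4,dy=+2->D; (1,5):dx=-7,dy=-3->C
  (1,6):dx=-1,dy=+6->D; (1,7):dx=-3,dy=+3->D; (2,3):dx=+5,dy=+3->C; (2,4):dx=-2,dy=+9->D
  (2,5):dx=-5,dy=+4->D; (2,6):dx=+1,dy=+13->C; (2,7):dx=-1,dy=+10->D; (3,4):dx=-7,dy=+6->D
  (3,5):dx=-10,dy=+1->D; (3,6):dx=-4,dy=+10->D; (3,7):dx=-6,dy=+7->D; (4,5):dx=-3,dy=-5->C
  (4,6):dx=+3,dy=+4->C; (4,7):dx=+1,dy=+1->C; (5,6):dx=+6,dy=+9->C; (5,7):dx=+4,dy=+6->C
  (6,7):dx=-2,dy=-3->C
Step 2: C = 10, D = 11, total pairs = 21.
Step 3: tau = (C - D)/(n(n-1)/2) = (10 - 11)/21 = -0.047619.
Step 4: Exact two-sided p-value (enumerate n! = 5040 permutations of y under H0): p = 1.000000.
Step 5: alpha = 0.05. fail to reject H0.

tau_b = -0.0476 (C=10, D=11), p = 1.000000, fail to reject H0.


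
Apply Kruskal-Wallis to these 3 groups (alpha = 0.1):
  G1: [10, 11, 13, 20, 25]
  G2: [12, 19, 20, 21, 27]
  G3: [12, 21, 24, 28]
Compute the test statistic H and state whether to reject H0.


Step 1: Combine all N = 14 observations and assign midranks.
sorted (value, group, rank): (10,G1,1), (11,G1,2), (12,G2,3.5), (12,G3,3.5), (13,G1,5), (19,G2,6), (20,G1,7.5), (20,G2,7.5), (21,G2,9.5), (21,G3,9.5), (24,G3,11), (25,G1,12), (27,G2,13), (28,G3,14)
Step 2: Sum ranks within each group.
R_1 = 27.5 (n_1 = 5)
R_2 = 39.5 (n_2 = 5)
R_3 = 38 (n_3 = 4)
Step 3: H = 12/(N(N+1)) * sum(R_i^2/n_i) - 3(N+1)
     = 12/(14*15) * (27.5^2/5 + 39.5^2/5 + 38^2/4) - 3*15
     = 0.057143 * 824.3 - 45
     = 2.102857.
Step 4: Ties present; correction factor C = 1 - 18/(14^3 - 14) = 0.993407. Corrected H = 2.102857 / 0.993407 = 2.116814.
Step 5: Under H0, H ~ chi^2(2); p-value = 0.347008.
Step 6: alpha = 0.1. fail to reject H0.

H = 2.1168, df = 2, p = 0.347008, fail to reject H0.


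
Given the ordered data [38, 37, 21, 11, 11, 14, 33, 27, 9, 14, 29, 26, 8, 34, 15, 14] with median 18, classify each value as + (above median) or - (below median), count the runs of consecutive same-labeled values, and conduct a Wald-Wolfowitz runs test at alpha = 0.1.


Step 1: Compute median = 18; label A = above, B = below.
Labels in order: AAABBBAABBAABABB  (n_A = 8, n_B = 8)
Step 2: Count runs R = 8.
Step 3: Under H0 (random ordering), E[R] = 2*n_A*n_B/(n_A+n_B) + 1 = 2*8*8/16 + 1 = 9.0000.
        Var[R] = 2*n_A*n_B*(2*n_A*n_B - n_A - n_B) / ((n_A+n_B)^2 * (n_A+n_B-1)) = 14336/3840 = 3.7333.
        SD[R] = 1.9322.
Step 4: Continuity-corrected z = (R + 0.5 - E[R]) / SD[R] = (8 + 0.5 - 9.0000) / 1.9322 = -0.2588.
Step 5: Two-sided p-value via normal approximation = 2*(1 - Phi(|z|)) = 0.795809.
Step 6: alpha = 0.1. fail to reject H0.

R = 8, z = -0.2588, p = 0.795809, fail to reject H0.


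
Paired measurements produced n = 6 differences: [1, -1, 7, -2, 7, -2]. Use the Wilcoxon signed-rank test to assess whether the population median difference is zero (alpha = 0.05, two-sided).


Step 1: Drop any zero differences (none here) and take |d_i|.
|d| = [1, 1, 7, 2, 7, 2]
Step 2: Midrank |d_i| (ties get averaged ranks).
ranks: |1|->1.5, |1|->1.5, |7|->5.5, |2|->3.5, |7|->5.5, |2|->3.5
Step 3: Attach original signs; sum ranks with positive sign and with negative sign.
W+ = 1.5 + 5.5 + 5.5 = 12.5
W- = 1.5 + 3.5 + 3.5 = 8.5
(Check: W+ + W- = 21 should equal n(n+1)/2 = 21.)
Step 4: Test statistic W = min(W+, W-) = 8.5.
Step 5: Ties in |d|, so use the tie-corrected normal approximation.
        E[W] = n(n+1)/4 = 6*7/4 = 10.5.
        Tie groups: |d|=1 (t=2), |d|=2 (t=2), |d|=7 (t=2); sum(t^3 - t) = 18.
        Var[W] = n(n+1)(2n+1)/24 - sum(t^3-t)/48 = 546/24 - 18/48 = 22.375.
        z = (W - E[W]) / sqrt(Var[W]) = (8.5 - 10.5) / 4.7302 = -0.4228.
        Two-sided p = 2*Phi(z) = 0.672432.
Step 6: alpha = 0.05. fail to reject H0.

W+ = 12.5, W- = 8.5, W = min = 8.5, p = 0.672432, fail to reject H0.


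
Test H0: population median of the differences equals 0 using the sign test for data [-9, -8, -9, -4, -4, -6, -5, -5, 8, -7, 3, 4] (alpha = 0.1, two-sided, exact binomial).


Step 1: Discard zero differences. Original n = 12; n_eff = number of nonzero differences = 12.
Nonzero differences (with sign): -9, -8, -9, -4, -4, -6, -5, -5, +8, -7, +3, +4
Step 2: Count signs: positive = 3, negative = 9.
Step 3: Under H0: P(positive) = 0.5, so the number of positives S ~ Bin(12, 0.5).
Step 4: Two-sided exact p-value = sum of Bin(12,0.5) probabilities at or below the observed probability = 0.145996.
Step 5: alpha = 0.1. fail to reject H0.

n_eff = 12, pos = 3, neg = 9, p = 0.145996, fail to reject H0.


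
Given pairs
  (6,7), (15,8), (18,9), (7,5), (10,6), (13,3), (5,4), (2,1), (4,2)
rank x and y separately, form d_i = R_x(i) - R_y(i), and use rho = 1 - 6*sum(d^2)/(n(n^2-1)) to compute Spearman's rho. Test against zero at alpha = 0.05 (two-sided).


Step 1: Rank x and y separately (midranks; no ties here).
rank(x): 6->4, 15->8, 18->9, 7->5, 10->6, 13->7, 5->3, 2->1, 4->2
rank(y): 7->7, 8->8, 9->9, 5->5, 6->6, 3->3, 4->4, 1->1, 2->2
Step 2: d_i = R_x(i) - R_y(i); compute d_i^2.
  (4-7)^2=9, (8-8)^2=0, (9-9)^2=0, (5-5)^2=0, (6-6)^2=0, (7-3)^2=16, (3-4)^2=1, (1-1)^2=0, (2-2)^2=0
sum(d^2) = 26.
Step 3: rho = 1 - 6*26 / (9*(9^2 - 1)) = 1 - 156/720 = 0.783333.
Step 4: Under H0, t = rho * sqrt((n-2)/(1-rho^2)) = 3.3341 ~ t(7).
Step 5: Two-sided p-value from the t-distribution with 7 df = 0.012520.
Step 6: alpha = 0.05. reject H0.

rho = 0.7833, p = 0.012520, reject H0 at alpha = 0.05.


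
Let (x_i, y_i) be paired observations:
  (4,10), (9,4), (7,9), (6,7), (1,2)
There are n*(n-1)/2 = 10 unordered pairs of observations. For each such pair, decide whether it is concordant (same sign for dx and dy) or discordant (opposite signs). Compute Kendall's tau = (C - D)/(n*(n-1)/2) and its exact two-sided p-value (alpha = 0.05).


Step 1: Enumerate the 10 unordered pairs (i,j) with i<j and classify each by sign(x_j-x_i) * sign(y_j-y_i).
  (1,2):dx=+5,dy=-6->D; (1,3):dx=+3,dy=-1->D; (1,4):dx=+2,dy=-3->D; (1,5):dx=-3,dy=-8->C
  (2,3):dx=-2,dy=+5->D; (2,4):dx=-3,dy=+3->D; (2,5):dx=-8,dy=-2->C; (3,4):dx=-1,dy=-2->C
  (3,5):dx=-6,dy=-7->C; (4,5):dx=-5,dy=-5->C
Step 2: C = 5, D = 5, total pairs = 10.
Step 3: tau = (C - D)/(n(n-1)/2) = (5 - 5)/10 = 0.000000.
Step 4: Exact two-sided p-value (enumerate n! = 120 permutations of y under H0): p = 1.000000.
Step 5: alpha = 0.05. fail to reject H0.

tau_b = 0.0000 (C=5, D=5), p = 1.000000, fail to reject H0.


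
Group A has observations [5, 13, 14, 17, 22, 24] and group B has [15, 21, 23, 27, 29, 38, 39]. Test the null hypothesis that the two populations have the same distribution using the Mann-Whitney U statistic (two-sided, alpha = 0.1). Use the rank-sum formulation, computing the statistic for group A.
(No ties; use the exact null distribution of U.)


Step 1: Combine and sort all 13 observations; assign midranks.
sorted (value, group): (5,X), (13,X), (14,X), (15,Y), (17,X), (21,Y), (22,X), (23,Y), (24,X), (27,Y), (29,Y), (38,Y), (39,Y)
ranks: 5->1, 13->2, 14->3, 15->4, 17->5, 21->6, 22->7, 23->8, 24->9, 27->10, 29->11, 38->12, 39->13
Step 2: Rank sum for X: R1 = 1 + 2 + 3 + 5 + 7 + 9 = 27.
Step 3: U_X = R1 - n1(n1+1)/2 = 27 - 6*7/2 = 27 - 21 = 6.
       U_Y = n1*n2 - U_X = 42 - 6 = 36.
Step 4: No ties, so the exact null distribution of U (based on enumerating the C(13,6) = 1716 equally likely rank assignments) gives the two-sided p-value.
Step 5: p-value = 0.034965; compare to alpha = 0.1. reject H0.

U_X = 6, p = 0.034965, reject H0 at alpha = 0.1.


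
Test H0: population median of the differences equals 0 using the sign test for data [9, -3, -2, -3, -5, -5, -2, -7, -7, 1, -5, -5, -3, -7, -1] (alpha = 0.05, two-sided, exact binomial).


Step 1: Discard zero differences. Original n = 15; n_eff = number of nonzero differences = 15.
Nonzero differences (with sign): +9, -3, -2, -3, -5, -5, -2, -7, -7, +1, -5, -5, -3, -7, -1
Step 2: Count signs: positive = 2, negative = 13.
Step 3: Under H0: P(positive) = 0.5, so the number of positives S ~ Bin(15, 0.5).
Step 4: Two-sided exact p-value = sum of Bin(15,0.5) probabilities at or below the observed probability = 0.007385.
Step 5: alpha = 0.05. reject H0.

n_eff = 15, pos = 2, neg = 13, p = 0.007385, reject H0.
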